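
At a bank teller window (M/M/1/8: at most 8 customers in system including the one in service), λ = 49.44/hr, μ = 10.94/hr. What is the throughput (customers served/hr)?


ρ = 4.5192; P_K = (1−ρ)ρ^8/(1−ρ^9) = 0.778723
λ_eff = λ(1 − P_K) = 49.44·(1 − 0.778723) = 49.44·0.221277 = 10.9400 /hr

Final: 10.9400 /hr


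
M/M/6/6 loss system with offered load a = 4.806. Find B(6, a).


B(c,a) = (a^c/c!) / Σ_{k=0}^{c} a^k/k!
a^6/6! = 17.114732
Σ terms (k=0..6): 1.00000 + 4.80600 + 11.54882 + 18.50121 + 22.22920 + 21.36671 + 17.11473 = 96.566663
B = 17.114732/96.566663 = 0.177232

Final: 0.177232


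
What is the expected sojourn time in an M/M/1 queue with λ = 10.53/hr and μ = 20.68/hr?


W = 1/(μ−λ) = 1/(20.68 − 10.53) = 1/10.15 = 0.09852 hr

Final: 0.09852 hr


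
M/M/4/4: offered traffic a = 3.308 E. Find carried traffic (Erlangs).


B(4,3.308) = 0.239853 (Erlang-B)
Carried load = a(1 − B) = 3.308·(1 − 0.239853) = 3.308·0.760147 = 2.5146 E

Final: 2.5146 Erlangs


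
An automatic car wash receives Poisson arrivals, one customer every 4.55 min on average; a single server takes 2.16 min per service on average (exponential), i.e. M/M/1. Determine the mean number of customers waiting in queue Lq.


λ = 60/4.55 = 13.1868 /hr
μ = 60/2.16 = 27.7778 /hr
ρ = λ/μ = 13.1868/27.7778 = 0.4747
Lq = ρ²/(1−ρ) = 0.2254/0.5253 = 0.4290

Final: 0.4290


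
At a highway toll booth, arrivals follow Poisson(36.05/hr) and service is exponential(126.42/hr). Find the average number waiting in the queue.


ρ = 36.05/126.42 = 0.2852
Lq = ρ²/(1−ρ) = 0.08132/0.7148 = 0.1138

Final: 0.1138


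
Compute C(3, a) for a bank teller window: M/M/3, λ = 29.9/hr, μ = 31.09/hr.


a = λ/μ = 0.9617; ρ = a/3 = 0.3206
P₀ = 0.378446 (from M/M/c formula)
C(c,a) = [a^c/(c!(1−ρ))]·P₀ = [0.88951/(6·0.6794)]·0.378446
= 0.21820·0.378446 = 0.082578

Final: 0.082578


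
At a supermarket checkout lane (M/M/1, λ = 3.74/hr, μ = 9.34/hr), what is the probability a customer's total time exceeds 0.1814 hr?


W ~ Exponential(μ−λ) for M/M/1.
μ − λ = 9.34 − 3.74 = 5.6000
P(W > t) = e^{−(μ−λ)t} = e^{−1.0158} = 0.362098

Final: 0.362098


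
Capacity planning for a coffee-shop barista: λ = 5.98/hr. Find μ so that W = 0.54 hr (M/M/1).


W = 1/(μ−λ) ⇒ μ − λ = 1/W = 1/0.54 = 1.8519
μ = λ + 1/W = 5.98 + 1.8519 = 7.8319 per hr

Final: 7.8319 /hr


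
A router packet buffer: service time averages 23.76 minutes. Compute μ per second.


μ = 1/(service time) in consistent units.
1 second = 0.0166667 min, so μ = 0.0166667/23.76 = 0.0007015 per second

Final: 0.0007015 /sec


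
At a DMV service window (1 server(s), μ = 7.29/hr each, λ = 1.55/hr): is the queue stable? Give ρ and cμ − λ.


Total capacity cμ = 1·7.29 = 7.29/hr
ρ = λ/(cμ) = 1.55/7.29 = 0.2126
Stable ⇔ ρ < 1: YES
Spare capacity = cμ − λ = 7.29 − 1.55 = 5.74/hr

Final: ρ = 0.2126; stable; margin = 5.74/hr


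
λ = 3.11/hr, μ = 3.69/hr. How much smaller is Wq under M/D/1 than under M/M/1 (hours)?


ρ = 3.11/3.69 = 0.8428
Wq(M/M/1) = ρ/(μ−λ) = 0.8428/0.5800 = 1.45314 hr
Wq(M/D/1) = ρ/(2(μ−λ)) = 0.72657 hr
Savings = 1.45314 − 0.72657 = 0.72657 hr

Final: 0.72657 hr


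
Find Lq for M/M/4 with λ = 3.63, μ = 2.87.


a = λ/μ = 1.2648; ρ = a/4 = 0.3162
P₀ = 0.281069
Lq = P₀·a^c·ρ / (c!·(1−ρ)²) = 0.281069·2.55917·0.3162/(24·0.46758)
= 0.02027

Final: 0.02027


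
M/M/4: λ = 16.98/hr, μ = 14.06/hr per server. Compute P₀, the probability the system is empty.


a = λ/μ = 16.98/14.06 = 1.2077; ρ = a/c = 0.3019
Σ_{k=0}^{3} a^k/k! (terms k=0..3) = 1.00000 + 1.20768 + 0.72925 + 0.29357 = 3.23049
Tail: a^4/(4!(1−ρ)) = 2.12721/(24·0.6981) = 0.12697
P₀ = 1/(3.23049 + 0.12697) = 1/3.35746 = 0.297844

Final: 0.297844


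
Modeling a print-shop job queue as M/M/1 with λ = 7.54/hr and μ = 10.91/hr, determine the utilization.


ρ = λ/μ = 7.54/10.91 = 0.6911

Final: 0.6911


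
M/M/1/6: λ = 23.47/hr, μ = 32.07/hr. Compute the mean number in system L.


ρ = 23.47/32.07 = 0.7318
L = ρ[1 − (K+1)ρ^K + Kρ^(K+1)] / [(1−ρ)(1−ρ^(K+1))]
Numerator: 0.7318·(1 − 7·0.153633 + 6·0.112434) = 0.438498
Denominator: (0.2682)·(0.887566) = 0.238013
L = 0.438498/0.238013 = 1.8423

Final: 1.8423


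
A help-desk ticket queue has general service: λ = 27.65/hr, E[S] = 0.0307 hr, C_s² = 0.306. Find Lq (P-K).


ρ = λ·E[S] = 27.65·0.0307 = 0.8489
Lq = ρ²(1+C_s²)/(2(1−ρ)) = 0.7206·(1+0.306)/(2·0.1511)
= 0.7206·1.3060/0.3023 = 3.11305

Final: 3.11305


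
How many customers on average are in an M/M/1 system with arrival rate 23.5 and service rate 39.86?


ρ = λ/μ = 23.5/39.86 = 0.5896
L = ρ/(1−ρ) = 0.5896/(1 − 0.5896) = 0.5896/0.4104 = 1.4364

Final: 1.4364


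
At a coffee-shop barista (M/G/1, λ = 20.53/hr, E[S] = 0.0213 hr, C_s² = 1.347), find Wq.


ρ = λ·E[S] = 20.53·0.0213 = 0.4373
E[S²] = E[S]²(1+C_s²) = 0.0213²·(1+1.347) = 0.001065
Wq = λ·E[S²]/(2(1−ρ)) = 20.53·0.001065/(2·0.5627) = 0.01942 hr

Final: 0.01942 hr


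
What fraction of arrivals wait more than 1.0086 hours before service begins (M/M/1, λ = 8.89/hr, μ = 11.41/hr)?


ρ = 8.89/11.41 = 0.7791
P(Wq > t) = ρ·e^{−(μ−λ)t} = 0.7791·e^{−2.5417}
= 0.7791·0.078735 = 0.061345

Final: 0.061345


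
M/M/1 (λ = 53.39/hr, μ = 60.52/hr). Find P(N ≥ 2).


ρ = 53.39/60.52 = 0.8822
P(N ≥ n) = ρ^n = 0.8822^2 = 0.778255

Final: 0.778255


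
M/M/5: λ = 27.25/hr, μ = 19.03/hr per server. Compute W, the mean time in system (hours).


a = 1.4319; ρ = 0.2864; P₀ = 0.238547
Lq = P₀·a^c·ρ/(c!(1−ρ)²) = 0.006731
Wq = Lq/λ = 0.006731/27.25 = 0.0002470 hr
W = Wq + 1/μ = 0.0002470 + 0.05255 = 0.05280 hr

Final: 0.05280 hr


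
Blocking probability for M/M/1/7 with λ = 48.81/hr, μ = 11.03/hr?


ρ = λ/μ = 48.81/11.03 = 4.4252
P_K = (1−ρ)ρ^K/(1−ρ^(K+1)) = (-3.4252·33230.208522)/(1 − 147050.451310)
= -113820.242788/-147049.451310 = 0.774027

Final: 0.774027


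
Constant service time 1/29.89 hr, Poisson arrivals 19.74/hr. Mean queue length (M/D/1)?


ρ = 19.74/29.89 = 0.6604
M/D/1: Lq = ρ²/(2(1−ρ)) = 0.4362/(2·0.3396) = 0.64220

Final: 0.64220


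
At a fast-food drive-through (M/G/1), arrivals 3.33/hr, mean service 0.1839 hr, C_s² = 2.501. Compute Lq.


ρ = λ·E[S] = 3.33·0.1839 = 0.6124
Lq = ρ²(1+C_s²)/(2(1−ρ)) = 0.3750·(1+2.501)/(2·0.3876)
= 0.3750·3.5010/0.7752 = 1.69362

Final: 1.69362


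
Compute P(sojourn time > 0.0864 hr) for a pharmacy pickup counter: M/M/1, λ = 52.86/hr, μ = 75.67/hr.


W ~ Exponential(μ−λ) for M/M/1.
μ − λ = 75.67 − 52.86 = 22.8100
P(W > t) = e^{−(μ−λ)t} = e^{−1.9708} = 0.139348

Final: 0.139348


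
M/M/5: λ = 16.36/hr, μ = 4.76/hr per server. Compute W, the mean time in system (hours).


a = 3.4370; ρ = 0.6874; P₀ = 0.028004
Lq = P₀·a^c·ρ/(c!(1−ρ)²) = 0.78728
Wq = Lq/λ = 0.78728/16.36 = 0.04812 hr
W = Wq + 1/μ = 0.04812 + 0.21008 = 0.25821 hr

Final: 0.25821 hr


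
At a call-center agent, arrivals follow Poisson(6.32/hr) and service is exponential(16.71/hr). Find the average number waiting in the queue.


ρ = 6.32/16.71 = 0.3782
Lq = ρ²/(1−ρ) = 0.1430/0.6218 = 0.2301

Final: 0.2301


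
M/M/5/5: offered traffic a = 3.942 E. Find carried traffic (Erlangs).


B(5,3.942) = 0.193875 (Erlang-B)
Carried load = a(1 − B) = 3.942·(1 − 0.193875) = 3.942·0.806125 = 3.1777 E

Final: 3.1777 Erlangs


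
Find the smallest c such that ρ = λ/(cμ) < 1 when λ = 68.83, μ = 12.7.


Stability requires cμ > λ ⇔ c > λ/μ.
λ/μ = 68.83/12.7 = 5.4197
Minimum integer c = ⌊5.4197⌋ + 1 = 6
Check: 6·12.7 = 76.20 > 68.83, while 5·12.7 = 63.50 ≤ 68.83

Final: 6 servers


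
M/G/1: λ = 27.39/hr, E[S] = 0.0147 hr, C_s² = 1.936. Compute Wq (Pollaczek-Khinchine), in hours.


ρ = λ·E[S] = 27.39·0.0147 = 0.4026
E[S²] = E[S]²(1+C_s²) = 0.0147²·(1+1.936) = 0.0006344
Wq = λ·E[S²]/(2(1−ρ)) = 27.39·0.0006344/(2·0.5974) = 0.01454 hr

Final: 0.01454 hr


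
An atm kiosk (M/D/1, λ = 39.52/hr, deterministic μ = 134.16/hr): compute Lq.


ρ = 39.52/134.16 = 0.2946
M/D/1: Lq = ρ²/(2(1−ρ)) = 0.08677/(2·0.7054) = 0.06150

Final: 0.06150


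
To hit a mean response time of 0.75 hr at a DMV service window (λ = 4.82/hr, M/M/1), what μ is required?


W = 1/(μ−λ) ⇒ μ − λ = 1/W = 1/0.75 = 1.3333
μ = λ + 1/W = 4.82 + 1.3333 = 6.1533 per hr

Final: 6.1533 /hr


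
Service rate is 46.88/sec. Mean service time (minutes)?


Mean service time = 1/μ = 1/46.88 second = 0.02133 second
In minutes: 0.02133 × 0.0166667 = 0.0003555 min

Final: 0.0003555 min


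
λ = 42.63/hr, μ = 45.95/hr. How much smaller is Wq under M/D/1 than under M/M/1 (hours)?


ρ = 42.63/45.95 = 0.9277
Wq(M/M/1) = ρ/(μ−λ) = 0.9277/3.32 = 0.27944 hr
Wq(M/D/1) = ρ/(2(μ−λ)) = 0.13972 hr
Savings = 0.27944 − 0.13972 = 0.13972 hr

Final: 0.13972 hr


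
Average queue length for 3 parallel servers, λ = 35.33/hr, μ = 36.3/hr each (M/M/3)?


a = λ/μ = 0.9733; ρ = a/3 = 0.3244
P₀ = 0.373921
Lq = P₀·a^c·ρ / (c!·(1−ρ)²) = 0.373921·0.92196·0.3244/(6·0.45640)
= 0.04084

Final: 0.04084


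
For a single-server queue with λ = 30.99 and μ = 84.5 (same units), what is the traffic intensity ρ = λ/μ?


ρ = λ/μ = 30.99/84.5 = 0.3667

Final: 0.3667


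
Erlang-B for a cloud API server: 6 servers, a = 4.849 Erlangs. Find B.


B(c,a) = (a^c/c!) / Σ_{k=0}^{c} a^k/k!
a^6/6! = 18.054298
Σ terms (k=0..6): 1.00000 + 4.84900 + 11.75640 + 19.00226 + 23.03549 + 22.33982 + 18.05430 = 100.037273
B = 18.054298/100.037273 = 0.180476

Final: 0.180476


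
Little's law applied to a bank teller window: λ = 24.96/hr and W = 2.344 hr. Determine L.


L = λW = 24.96·2.344 = 58.5062

Final: 58.5062


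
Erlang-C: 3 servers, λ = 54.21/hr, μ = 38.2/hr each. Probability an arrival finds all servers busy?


a = λ/μ = 1.4191; ρ = a/3 = 0.4730
P₀ = 0.230950 (from M/M/c formula)
C(c,a) = [a^c/(c!(1−ρ))]·P₀ = [2.85791/(6·0.5270)]·0.230950
= 0.90389·0.230950 = 0.208754

Final: 0.208754


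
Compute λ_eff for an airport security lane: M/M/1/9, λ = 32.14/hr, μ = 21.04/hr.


ρ = 1.5276; P_K = (1−ρ)ρ^9/(1−ρ^10) = 0.350429
λ_eff = λ(1 − P_K) = 32.14·(1 − 0.350429) = 32.14·0.649571 = 20.8772 /hr

Final: 20.8772 /hr


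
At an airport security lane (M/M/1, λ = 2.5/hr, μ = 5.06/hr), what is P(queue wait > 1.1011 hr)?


ρ = 2.5/5.06 = 0.4941
P(Wq > t) = ρ·e^{−(μ−λ)t} = 0.4941·e^{−2.8188}
= 0.4941·0.059677 = 0.029484

Final: 0.029484


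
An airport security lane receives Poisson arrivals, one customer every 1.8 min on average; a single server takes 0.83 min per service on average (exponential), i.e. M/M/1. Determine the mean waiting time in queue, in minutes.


λ = 60/1.8 = 33.3333 /hr
μ = 60/0.83 = 72.2892 /hr
ρ = λ/μ = 33.3333/72.2892 = 0.4611
Wq = ρ/(μ−λ) = 0.4611/(72.2892−33.3333) = 0.01184 hr
In minutes: 0.01184·60 = 0.7102 min

Final: 0.7102 min


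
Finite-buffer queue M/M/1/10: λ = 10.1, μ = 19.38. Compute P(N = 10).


ρ = λ/μ = 10.1/19.38 = 0.5212
P_K = (1−ρ)ρ^K/(1−ρ^(K+1)) = (0.4788·0.001478)/(1 − 0.0007703)
= 0.0007077/0.999230 = 0.0007083

Final: 0.0007083


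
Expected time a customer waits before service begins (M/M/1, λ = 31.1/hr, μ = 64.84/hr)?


ρ = 31.1/64.84 = 0.4796
Wq = ρ/(μ−λ) = 0.4796/(64.84 − 31.1) = 0.4796/33.74 = 0.01422 hr

Final: 0.01422 hr


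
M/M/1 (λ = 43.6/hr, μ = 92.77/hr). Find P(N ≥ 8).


ρ = 43.6/92.77 = 0.4700
P(N ≥ n) = ρ^n = 0.4700^8 = 0.002380

Final: 0.002380


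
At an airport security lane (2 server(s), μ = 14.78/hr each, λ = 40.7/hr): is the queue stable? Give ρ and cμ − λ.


Total capacity cμ = 2·14.78 = 29.56/hr
ρ = λ/(cμ) = 40.7/29.56 = 1.3769
Stable ⇔ ρ < 1: NO
Spare capacity = cμ − λ = 29.56 − 40.7 = -11.14/hr

Final: ρ = 1.3769; unstable; margin = -11.14/hr


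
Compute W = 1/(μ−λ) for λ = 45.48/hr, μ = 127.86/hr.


W = 1/(μ−λ) = 1/(127.86 − 45.48) = 1/82.38 = 0.01214 hr

Final: 0.01214 hr


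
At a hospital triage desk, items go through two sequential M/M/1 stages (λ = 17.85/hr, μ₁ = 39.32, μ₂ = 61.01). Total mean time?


Each node sees arrival rate λ = 17.85/hr (tandem ⇒ throughput preserved).
W₁ = 1/(μ₁−λ) = 1/(39.32−17.85) = 0.04658 hr
W₂ = 1/(μ₂−λ) = 1/(61.01−17.85) = 0.02317 hr
W_total = W₁ + W₂ = 0.04658 + 0.02317 = 0.06975 hr

Final: 0.06975 hr


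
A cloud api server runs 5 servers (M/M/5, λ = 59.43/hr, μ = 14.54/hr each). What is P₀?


a = λ/μ = 59.43/14.54 = 4.0873; ρ = a/c = 0.8175
Σ_{k=0}^{4} a^k/k! (terms k=0..4) = 1.00000 + 4.08735 + 8.35320 + 11.38080 + 11.62931 = 36.45065
Tail: a^5/(5!(1−ρ)) = 1140.79240/(120·0.1825) = 52.08214
P₀ = 1/(36.45065 + 52.08214) = 1/88.53280 = 0.011295

Final: 0.011295


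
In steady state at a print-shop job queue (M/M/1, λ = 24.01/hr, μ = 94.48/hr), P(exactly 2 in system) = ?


ρ = 24.01/94.48 = 0.2541
P_n = (1−ρ)·ρ^n = (1 − 0.2541)·0.2541^2 = 0.7459·0.064581 = 0.048169

Final: 0.048169


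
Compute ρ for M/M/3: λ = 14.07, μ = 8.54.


ρ = λ/(cμ) = 14.07/(3·8.54) = 14.07/25.62 = 0.5492

Final: 0.5492


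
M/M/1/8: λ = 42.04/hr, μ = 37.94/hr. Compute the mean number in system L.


ρ = 42.04/37.94 = 1.1081
L = ρ[1 − (K+1)ρ^K + Kρ^(K+1)] / [(1−ρ)(1−ρ^(K+1))]
Numerator: 1.1081·(1 − 9·2.272600 + 8·2.518190) = 0.766908
Denominator: (-0.1081)·(-1.518190) = 0.164064
L = 0.766908/0.164064 = 4.6745

Final: 4.6745


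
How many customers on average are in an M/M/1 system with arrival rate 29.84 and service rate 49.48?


ρ = λ/μ = 29.84/49.48 = 0.6031
L = ρ/(1−ρ) = 0.6031/(1 − 0.6031) = 0.6031/0.3969 = 1.5193

Final: 1.5193


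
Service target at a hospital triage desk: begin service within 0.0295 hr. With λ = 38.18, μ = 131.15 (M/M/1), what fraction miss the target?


ρ = 38.18/131.15 = 0.2911
P(Wq > t) = ρ·e^{−(μ−λ)t} = 0.2911·e^{−2.7426}
= 0.2911·0.064402 = 0.018748

Final: 0.018748


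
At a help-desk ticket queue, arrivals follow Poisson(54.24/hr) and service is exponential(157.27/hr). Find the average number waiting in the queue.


ρ = 54.24/157.27 = 0.3449
Lq = ρ²/(1−ρ) = 0.1189/0.6551 = 0.1816

Final: 0.1816


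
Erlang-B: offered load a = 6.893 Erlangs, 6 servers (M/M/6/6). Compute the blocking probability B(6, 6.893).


B(c,a) = (a^c/c!) / Σ_{k=0}^{c} a^k/k!
a^6/6! = 148.976297
Σ terms (k=0..6): 1.00000 + 6.89300 + 23.75672 + 54.58503 + 94.06366 + 129.67616 + 148.97630 = 458.950877
B = 148.976297/458.950877 = 0.324602

Final: 0.324602


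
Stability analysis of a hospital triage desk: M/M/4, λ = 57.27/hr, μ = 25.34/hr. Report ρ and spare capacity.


Total capacity cμ = 4·25.34 = 101.36/hr
ρ = λ/(cμ) = 57.27/101.36 = 0.5650
Stable ⇔ ρ < 1: YES
Spare capacity = cμ − λ = 101.36 − 57.27 = 44.09/hr

Final: ρ = 0.5650; stable; margin = 44.09/hr


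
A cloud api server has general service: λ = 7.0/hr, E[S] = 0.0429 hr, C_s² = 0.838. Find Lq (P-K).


ρ = λ·E[S] = 7.0·0.0429 = 0.3003
Lq = ρ²(1+C_s²)/(2(1−ρ)) = 0.09018·(1+0.838)/(2·0.6997)
= 0.09018·1.8380/1.3994 = 0.11844

Final: 0.11844


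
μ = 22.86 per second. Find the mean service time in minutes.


Mean service time = 1/μ = 1/22.86 second = 0.04374 second
In minutes: 0.04374 × 0.0166667 = 0.0007291 min

Final: 0.0007291 min


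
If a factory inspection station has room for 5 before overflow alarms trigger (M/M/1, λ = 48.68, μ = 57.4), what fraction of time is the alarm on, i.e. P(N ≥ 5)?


ρ = 48.68/57.4 = 0.8481
P(N ≥ n) = ρ^n = 0.8481^5 = 0.438726

Final: 0.438726


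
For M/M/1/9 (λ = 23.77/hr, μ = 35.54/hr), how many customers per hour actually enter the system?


ρ = 0.6688; P_K = (1−ρ)ρ^9/(1−ρ^10) = 0.009031
λ_eff = λ(1 − P_K) = 23.77·(1 − 0.009031) = 23.77·0.990969 = 23.5553 /hr

Final: 23.5553 /hr


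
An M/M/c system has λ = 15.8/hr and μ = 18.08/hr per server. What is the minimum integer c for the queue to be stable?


Stability requires cμ > λ ⇔ c > λ/μ.
λ/μ = 15.8/18.08 = 0.8739
Minimum integer c = ⌊0.8739⌋ + 1 = 1
Check: 1·18.08 = 18.08 > 15.8, while 0·18.08 = 0.00 ≤ 15.8

Final: 1 servers


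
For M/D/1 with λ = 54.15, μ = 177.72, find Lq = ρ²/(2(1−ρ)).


ρ = 54.15/177.72 = 0.3047
M/D/1: Lq = ρ²/(2(1−ρ)) = 0.09284/(2·0.6953) = 0.06676

Final: 0.06676


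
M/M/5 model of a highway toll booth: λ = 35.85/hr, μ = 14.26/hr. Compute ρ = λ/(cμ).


ρ = λ/(cμ) = 35.85/(5·14.26) = 35.85/71.30 = 0.5028

Final: 0.5028


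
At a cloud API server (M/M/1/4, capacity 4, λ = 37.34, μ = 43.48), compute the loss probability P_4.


ρ = λ/μ = 37.34/43.48 = 0.8588
P_K = (1−ρ)ρ^K/(1−ρ^(K+1)) = (0.1412·0.543925)/(1 − 0.467115)
= 0.076810/0.532885 = 0.144140

Final: 0.144140


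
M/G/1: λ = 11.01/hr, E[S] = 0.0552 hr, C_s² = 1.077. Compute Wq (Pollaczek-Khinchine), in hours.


ρ = λ·E[S] = 11.01·0.0552 = 0.6078
E[S²] = E[S]²(1+C_s²) = 0.0552²·(1+1.077) = 0.006329
Wq = λ·E[S²]/(2(1−ρ)) = 11.01·0.006329/(2·0.3922) = 0.08882 hr

Final: 0.08882 hr


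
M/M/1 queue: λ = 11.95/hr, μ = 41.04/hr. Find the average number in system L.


ρ = λ/μ = 11.95/41.04 = 0.2912
L = ρ/(1−ρ) = 0.2912/(1 − 0.2912) = 0.2912/0.7088 = 0.4108

Final: 0.4108


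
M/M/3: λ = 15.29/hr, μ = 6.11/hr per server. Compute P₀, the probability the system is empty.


a = λ/μ = 15.29/6.11 = 2.5025; ρ = a/c = 0.8342
Σ_{k=0}^{2} a^k/k! (terms k=0..2) = 1.00000 + 2.50245 + 3.13114 = 6.63360
Tail: a^3/(3!(1−ρ)) = 15.67108/(6·0.1658) = 15.74840
P₀ = 1/(6.63360 + 15.74840) = 1/22.38200 = 0.044679

Final: 0.044679


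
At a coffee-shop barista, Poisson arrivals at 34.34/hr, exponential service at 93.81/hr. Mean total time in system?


W = 1/(μ−λ) = 1/(93.81 − 34.34) = 1/59.47 = 0.01682 hr

Final: 0.01682 hr


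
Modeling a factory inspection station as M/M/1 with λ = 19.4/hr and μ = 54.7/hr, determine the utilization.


ρ = λ/μ = 19.4/54.7 = 0.3547

Final: 0.3547


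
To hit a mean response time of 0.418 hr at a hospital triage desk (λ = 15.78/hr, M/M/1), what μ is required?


W = 1/(μ−λ) ⇒ μ − λ = 1/W = 1/0.418 = 2.3923
μ = λ + 1/W = 15.78 + 2.3923 = 18.1723 per hr

Final: 18.1723 /hr


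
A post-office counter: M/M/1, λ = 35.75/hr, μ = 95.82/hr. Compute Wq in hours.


ρ = 35.75/95.82 = 0.3731
Wq = ρ/(μ−λ) = 0.3731/(95.82 − 35.75) = 0.3731/60.07 = 0.006211 hr

Final: 0.006211 hr


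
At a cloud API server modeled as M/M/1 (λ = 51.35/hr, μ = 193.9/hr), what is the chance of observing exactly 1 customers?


ρ = 51.35/193.9 = 0.2648
P_n = (1−ρ)·ρ^n = (1 − 0.2648)·0.2648^1 = 0.7352·0.264827 = 0.194694

Final: 0.194694


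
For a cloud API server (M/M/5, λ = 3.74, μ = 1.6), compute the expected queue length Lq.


a = λ/μ = 2.3375; ρ = a/5 = 0.4675
P₀ = 0.094930
Lq = P₀·a^c·ρ / (c!·(1−ρ)²) = 0.094930·69.78436·0.4675/(120·0.28356)
= 0.09102

Final: 0.09102


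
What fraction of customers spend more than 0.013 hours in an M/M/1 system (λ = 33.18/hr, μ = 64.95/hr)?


W ~ Exponential(μ−λ) for M/M/1.
μ − λ = 64.95 − 33.18 = 31.7700
P(W > t) = e^{−(μ−λ)t} = e^{−0.4130} = 0.661656

Final: 0.661656


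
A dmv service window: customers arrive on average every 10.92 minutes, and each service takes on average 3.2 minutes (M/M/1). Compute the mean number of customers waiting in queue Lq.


λ = 60/10.92 = 5.4945 /hr
μ = 60/3.2 = 18.7500 /hr
ρ = λ/μ = 5.4945/18.7500 = 0.2930
Lq = ρ²/(1−ρ) = 0.08587/0.7070 = 0.1215

Final: 0.1215


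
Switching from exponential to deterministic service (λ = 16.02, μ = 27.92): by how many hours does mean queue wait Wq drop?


ρ = 16.02/27.92 = 0.5738
Wq(M/M/1) = ρ/(μ−λ) = 0.5738/11.90 = 0.04822 hr
Wq(M/D/1) = ρ/(2(μ−λ)) = 0.02411 hr
Savings = 0.04822 − 0.02411 = 0.02411 hr

Final: 0.02411 hr


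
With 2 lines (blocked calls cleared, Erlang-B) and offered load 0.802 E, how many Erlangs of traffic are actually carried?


B(2,0.802) = 0.151442 (Erlang-B)
Carried load = a(1 − B) = 0.802·(1 − 0.151442) = 0.802·0.848558 = 0.6805 E

Final: 0.6805 Erlangs


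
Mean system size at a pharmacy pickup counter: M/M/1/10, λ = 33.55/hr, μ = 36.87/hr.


ρ = 33.55/36.87 = 0.9100
L = ρ[1 − (K+1)ρ^K + Kρ^(K+1)] / [(1−ρ)(1−ρ^(K+1))]
Numerator: 0.9100·(1 − 11·0.389219 + 10·0.354171) = 0.236865
Denominator: (0.09005)·(0.645829) = 0.058154
L = 0.236865/0.058154 = 4.0730

Final: 4.0730


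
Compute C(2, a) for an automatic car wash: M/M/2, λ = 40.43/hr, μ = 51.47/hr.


a = λ/μ = 0.7855; ρ = a/2 = 0.3928
P₀ = 0.436005 (from M/M/c formula)
C(c,a) = [a^c/(c!(1−ρ))]·P₀ = [0.61702/(2·0.6072)]·0.436005
= 0.50805·0.436005 = 0.221511

Final: 0.221511


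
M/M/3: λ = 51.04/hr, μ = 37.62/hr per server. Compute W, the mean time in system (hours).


a = 1.3567; ρ = 0.4522; P₀ = 0.247712
Lq = P₀·a^c·ρ/(c!(1−ρ)²) = 0.15540
Wq = Lq/λ = 0.15540/51.04 = 0.003045 hr
W = Wq + 1/μ = 0.003045 + 0.02658 = 0.02963 hr

Final: 0.02963 hr


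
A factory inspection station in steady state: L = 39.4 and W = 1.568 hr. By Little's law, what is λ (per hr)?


λ = L/W = 39.4/1.568 = 25.1276 /hr

Final: 25.1276 /hr


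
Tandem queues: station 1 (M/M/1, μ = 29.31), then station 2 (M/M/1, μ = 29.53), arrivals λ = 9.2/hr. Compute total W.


Each node sees arrival rate λ = 9.2/hr (tandem ⇒ throughput preserved).
W₁ = 1/(μ₁−λ) = 1/(29.31−9.2) = 0.04973 hr
W₂ = 1/(μ₂−λ) = 1/(29.53−9.2) = 0.04919 hr
W_total = W₁ + W₂ = 0.04973 + 0.04919 = 0.09891 hr

Final: 0.09891 hr


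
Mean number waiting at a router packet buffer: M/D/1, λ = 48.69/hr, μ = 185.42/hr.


ρ = 48.69/185.42 = 0.2626
M/D/1: Lq = ρ²/(2(1−ρ)) = 0.06896/(2·0.7374) = 0.04676

Final: 0.04676


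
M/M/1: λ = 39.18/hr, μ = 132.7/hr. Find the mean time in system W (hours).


W = 1/(μ−λ) = 1/(132.7 − 39.18) = 1/93.52 = 0.01069 hr

Final: 0.01069 hr


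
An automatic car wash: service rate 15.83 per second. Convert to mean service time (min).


Mean service time = 1/μ = 1/15.83 second = 0.06317 second
In minutes: 0.06317 × 0.0166667 = 0.001053 min

Final: 0.001053 min


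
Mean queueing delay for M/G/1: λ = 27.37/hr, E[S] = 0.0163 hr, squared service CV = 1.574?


ρ = λ·E[S] = 27.37·0.0163 = 0.4461
E[S²] = E[S]²(1+C_s²) = 0.0163²·(1+1.574) = 0.0006839
Wq = λ·E[S²]/(2(1−ρ)) = 27.37·0.0006839/(2·0.5539) = 0.01690 hr

Final: 0.01690 hr


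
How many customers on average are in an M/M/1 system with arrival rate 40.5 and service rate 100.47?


ρ = λ/μ = 40.5/100.47 = 0.4031
L = ρ/(1−ρ) = 0.4031/(1 − 0.4031) = 0.4031/0.5969 = 0.6753

Final: 0.6753


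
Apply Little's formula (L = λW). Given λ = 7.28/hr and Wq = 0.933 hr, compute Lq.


Lq = λWq = 7.28·0.933 = 6.7922

Final: 6.7922


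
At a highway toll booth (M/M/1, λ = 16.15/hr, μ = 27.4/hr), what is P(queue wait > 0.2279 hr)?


ρ = 16.15/27.4 = 0.5894
P(Wq > t) = ρ·e^{−(μ−λ)t} = 0.5894·e^{−2.5639}
= 0.5894·0.077006 = 0.045388

Final: 0.045388


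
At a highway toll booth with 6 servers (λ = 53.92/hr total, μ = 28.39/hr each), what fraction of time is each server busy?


ρ = λ/(cμ) = 53.92/(6·28.39) = 53.92/170.34 = 0.3165

Final: 0.3165


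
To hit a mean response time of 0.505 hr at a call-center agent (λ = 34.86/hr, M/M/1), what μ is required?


W = 1/(μ−λ) ⇒ μ − λ = 1/W = 1/0.505 = 1.9802
μ = λ + 1/W = 34.86 + 1.9802 = 36.8402 per hr

Final: 36.8402 /hr


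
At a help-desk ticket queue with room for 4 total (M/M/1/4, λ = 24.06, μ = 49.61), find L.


ρ = 24.06/49.61 = 0.4850
L = ρ[1 − (K+1)ρ^K + Kρ^(K+1)] / [(1−ρ)(1−ρ^(K+1))]
Numerator: 0.4850·(1 − 5·0.055323 + 4·0.026831) = 0.402879
Denominator: (0.5150)·(0.973169) = 0.501199
L = 0.402879/0.501199 = 0.8038

Final: 0.8038


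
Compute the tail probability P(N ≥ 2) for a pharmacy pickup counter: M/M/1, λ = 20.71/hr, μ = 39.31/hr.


ρ = 20.71/39.31 = 0.5268
P(N ≥ n) = ρ^n = 0.5268^2 = 0.277558

Final: 0.277558


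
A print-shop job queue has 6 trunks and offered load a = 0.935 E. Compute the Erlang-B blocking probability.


B(c,a) = (a^c/c!) / Σ_{k=0}^{c} a^k/k!
a^6/6! = 0.0009280
Σ terms (k=0..6): 1.00000 + 0.93500 + 0.43711 + 0.13623 + 0.03184 + 0.005955 + 0.0009280 = 2.547073
B = 0.0009280/2.547073 = 0.0003643

Final: 0.0003643


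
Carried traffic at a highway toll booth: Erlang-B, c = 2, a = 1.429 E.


B(2,1.429) = 0.295946 (Erlang-B)
Carried load = a(1 − B) = 1.429·(1 − 0.295946) = 1.429·0.704054 = 1.0061 E

Final: 1.0061 Erlangs


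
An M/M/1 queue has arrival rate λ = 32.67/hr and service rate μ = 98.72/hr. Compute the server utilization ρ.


ρ = λ/μ = 32.67/98.72 = 0.3309

Final: 0.3309


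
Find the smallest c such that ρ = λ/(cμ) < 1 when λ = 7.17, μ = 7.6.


Stability requires cμ > λ ⇔ c > λ/μ.
λ/μ = 7.17/7.6 = 0.9434
Minimum integer c = ⌊0.9434⌋ + 1 = 1
Check: 1·7.6 = 7.60 > 7.17, while 0·7.6 = 0.00 ≤ 7.17

Final: 1 servers


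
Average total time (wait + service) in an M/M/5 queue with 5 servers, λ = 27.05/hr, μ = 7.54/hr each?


a = 3.5875; ρ = 0.7175; P₀ = 0.023175
Lq = P₀·a^c·ρ/(c!(1−ρ)²) = 1.03186
Wq = Lq/λ = 1.03186/27.05 = 0.03815 hr
W = Wq + 1/μ = 0.03815 + 0.13263 = 0.17077 hr

Final: 0.17077 hr


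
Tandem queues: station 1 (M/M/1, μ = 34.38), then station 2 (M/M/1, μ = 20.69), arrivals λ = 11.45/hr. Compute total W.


Each node sees arrival rate λ = 11.45/hr (tandem ⇒ throughput preserved).
W₁ = 1/(μ₁−λ) = 1/(34.38−11.45) = 0.04361 hr
W₂ = 1/(μ₂−λ) = 1/(20.69−11.45) = 0.10823 hr
W_total = W₁ + W₂ = 0.04361 + 0.10823 = 0.15184 hr

Final: 0.15184 hr


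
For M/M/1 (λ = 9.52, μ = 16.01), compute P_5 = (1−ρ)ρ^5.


ρ = 9.52/16.01 = 0.5946
P_n = (1−ρ)·ρ^n = (1 − 0.5946)·0.5946^5 = 0.4054·0.074341 = 0.030136

Final: 0.030136


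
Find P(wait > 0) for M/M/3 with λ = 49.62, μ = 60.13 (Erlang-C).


a = λ/μ = 0.8252; ρ = a/3 = 0.2751
P₀ = 0.435750 (from M/M/c formula)
C(c,a) = [a^c/(c!(1−ρ))]·P₀ = [0.56195/(6·0.7249)]·0.435750
= 0.12920·0.435750 = 0.056297

Final: 0.056297


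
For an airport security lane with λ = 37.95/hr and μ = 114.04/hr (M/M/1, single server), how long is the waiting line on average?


ρ = 37.95/114.04 = 0.3328
Lq = ρ²/(1−ρ) = 0.1107/0.6672 = 0.1660

Final: 0.1660


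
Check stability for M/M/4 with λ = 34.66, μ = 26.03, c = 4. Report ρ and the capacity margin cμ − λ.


Total capacity cμ = 4·26.03 = 104.12/hr
ρ = λ/(cμ) = 34.66/104.12 = 0.3329
Stable ⇔ ρ < 1: YES
Spare capacity = cμ − λ = 104.12 − 34.66 = 69.46/hr

Final: ρ = 0.3329; stable; margin = 69.46/hr


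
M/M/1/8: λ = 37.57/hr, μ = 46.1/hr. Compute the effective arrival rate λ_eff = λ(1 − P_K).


ρ = 0.8150; P_K = (1−ρ)ρ^8/(1−ρ^9) = 0.042792
λ_eff = λ(1 − P_K) = 37.57·(1 − 0.042792) = 37.57·0.957208 = 35.9623 /hr

Final: 35.9623 /hr


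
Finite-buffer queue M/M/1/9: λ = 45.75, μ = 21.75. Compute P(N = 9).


ρ = λ/μ = 45.75/21.75 = 2.1034
P_K = (1−ρ)ρ^K/(1−ρ^(K+1)) = (-1.1034·806.095569)/(1 − 1695.580335)
= -889.484766/-1694.580335 = 0.524900

Final: 0.524900


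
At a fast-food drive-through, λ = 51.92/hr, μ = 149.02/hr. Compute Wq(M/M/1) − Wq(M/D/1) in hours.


ρ = 51.92/149.02 = 0.3484
Wq(M/M/1) = ρ/(μ−λ) = 0.3484/97.10 = 0.003588 hr
Wq(M/D/1) = ρ/(2(μ−λ)) = 0.001794 hr
Savings = 0.003588 − 0.001794 = 0.001794 hr

Final: 0.001794 hr


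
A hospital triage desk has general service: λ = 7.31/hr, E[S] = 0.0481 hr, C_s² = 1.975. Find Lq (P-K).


ρ = λ·E[S] = 7.31·0.0481 = 0.3516
Lq = ρ²(1+C_s²)/(2(1−ρ)) = 0.1236·(1+1.975)/(2·0.6484)
= 0.1236·2.9750/1.2968 = 0.28363

Final: 0.28363


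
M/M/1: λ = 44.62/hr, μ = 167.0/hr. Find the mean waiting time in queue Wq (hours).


ρ = 44.62/167.0 = 0.2672
Wq = ρ/(μ−λ) = 0.2672/(167.0 − 44.62) = 0.2672/122.38 = 0.002183 hr

Final: 0.002183 hr


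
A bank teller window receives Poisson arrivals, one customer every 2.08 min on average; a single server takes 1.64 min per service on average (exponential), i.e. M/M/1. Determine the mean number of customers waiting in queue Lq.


λ = 60/2.08 = 28.8462 /hr
μ = 60/1.64 = 36.5854 /hr
ρ = λ/μ = 28.8462/36.5854 = 0.7885
Lq = ρ²/(1−ρ) = 0.6217/0.2115 = 2.9388

Final: 2.9388


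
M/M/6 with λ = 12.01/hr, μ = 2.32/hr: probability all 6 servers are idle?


a = λ/μ = 12.01/2.32 = 5.1767; ρ = a/c = 0.8628
Σ_{k=0}^{5} a^k/k! (terms k=0..5) = 1.00000 + 5.17672 + 13.39924 + 23.12138 + 29.92326 + 30.98089 = 103.60149
Tail: a^6/(6!(1−ρ)) = 19245.54150/(720·0.1372) = 194.80653
P₀ = 1/(103.60149 + 194.80653) = 1/298.40802 = 0.003351

Final: 0.003351


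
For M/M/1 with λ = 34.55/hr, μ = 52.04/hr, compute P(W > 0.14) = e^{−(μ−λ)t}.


W ~ Exponential(μ−λ) for M/M/1.
μ − λ = 52.04 − 34.55 = 17.4900
P(W > t) = e^{−(μ−λ)t} = e^{−2.4486} = 0.086414

Final: 0.086414


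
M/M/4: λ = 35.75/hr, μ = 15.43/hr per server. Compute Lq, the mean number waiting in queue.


a = λ/μ = 2.3169; ρ = a/4 = 0.5792
P₀ = 0.091513
Lq = P₀·a^c·ρ / (c!·(1−ρ)²) = 0.091513·28.81645·0.5792/(24·0.17705)
= 0.35948

Final: 0.35948


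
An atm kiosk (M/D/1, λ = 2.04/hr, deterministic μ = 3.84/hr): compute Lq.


ρ = 2.04/3.84 = 0.5312
M/D/1: Lq = ρ²/(2(1−ρ)) = 0.2822/(2·0.4688) = 0.30104

Final: 0.30104


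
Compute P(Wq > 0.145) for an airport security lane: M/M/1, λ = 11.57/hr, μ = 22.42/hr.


ρ = 11.57/22.42 = 0.5161
P(Wq > t) = ρ·e^{−(μ−λ)t} = 0.5161·e^{−1.5733}
= 0.5161·0.207370 = 0.107015

Final: 0.107015


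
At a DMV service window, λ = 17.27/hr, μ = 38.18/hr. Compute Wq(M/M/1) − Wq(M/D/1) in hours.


ρ = 17.27/38.18 = 0.4523
Wq(M/M/1) = ρ/(μ−λ) = 0.4523/20.91 = 0.02163 hr
Wq(M/D/1) = ρ/(2(μ−λ)) = 0.01082 hr
Savings = 0.02163 − 0.01082 = 0.01082 hr

Final: 0.01082 hr


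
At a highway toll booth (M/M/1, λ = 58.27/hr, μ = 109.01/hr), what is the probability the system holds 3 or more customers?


ρ = 58.27/109.01 = 0.5345
P(N ≥ n) = ρ^n = 0.5345^3 = 0.152734

Final: 0.152734


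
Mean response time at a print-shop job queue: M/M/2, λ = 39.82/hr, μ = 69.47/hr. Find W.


a = 0.5732; ρ = 0.2866; P₀ = 0.554486
Lq = P₀·a^c·ρ/(c!(1−ρ)²) = 0.05129
Wq = Lq/λ = 0.05129/39.82 = 0.001288 hr
W = Wq + 1/μ = 0.001288 + 0.01439 = 0.01568 hr

Final: 0.01568 hr


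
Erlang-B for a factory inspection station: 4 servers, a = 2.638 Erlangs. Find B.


B(c,a) = (a^c/c!) / Σ_{k=0}^{c} a^k/k!
a^4/4! = 2.017846
Σ terms (k=0..4): 1.00000 + 2.63800 + 3.47952 + 3.05966 + 2.01785 = 12.195027
B = 2.017846/12.195027 = 0.165465

Final: 0.165465


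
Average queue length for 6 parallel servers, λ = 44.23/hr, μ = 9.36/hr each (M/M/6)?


a = λ/μ = 4.7254; ρ = a/6 = 0.7876
P₀ = 0.006771
Lq = P₀·a^c·ρ / (c!·(1−ρ)²) = 0.006771·11133.88019·0.7876/(720·0.04513)
= 1.82747

Final: 1.82747


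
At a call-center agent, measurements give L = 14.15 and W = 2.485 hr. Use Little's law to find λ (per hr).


λ = L/W = 14.15/2.485 = 5.6942 /hr

Final: 5.6942 /hr


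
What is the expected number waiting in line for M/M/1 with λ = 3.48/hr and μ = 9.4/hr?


ρ = 3.48/9.4 = 0.3702
Lq = ρ²/(1−ρ) = 0.1371/0.6298 = 0.2176

Final: 0.2176


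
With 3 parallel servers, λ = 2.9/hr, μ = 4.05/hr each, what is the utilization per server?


ρ = λ/(cμ) = 2.9/(3·4.05) = 2.9/12.15 = 0.2387

Final: 0.2387


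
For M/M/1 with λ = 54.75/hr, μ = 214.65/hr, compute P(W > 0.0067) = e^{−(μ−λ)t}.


W ~ Exponential(μ−λ) for M/M/1.
μ − λ = 214.65 − 54.75 = 159.9000
P(W > t) = e^{−(μ−λ)t} = e^{−1.0713} = 0.342553

Final: 0.342553


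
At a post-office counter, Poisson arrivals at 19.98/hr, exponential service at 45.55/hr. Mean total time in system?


W = 1/(μ−λ) = 1/(45.55 − 19.98) = 1/25.57 = 0.03911 hr

Final: 0.03911 hr


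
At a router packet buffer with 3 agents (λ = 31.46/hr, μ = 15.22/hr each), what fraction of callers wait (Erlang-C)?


a = λ/μ = 2.0670; ρ = a/3 = 0.6890
P₀ = 0.100642 (from M/M/c formula)
C(c,a) = [a^c/(c!(1−ρ))]·P₀ = [8.83145/(6·0.3110)]·0.100642
= 4.73291·0.100642 = 0.476330

Final: 0.476330


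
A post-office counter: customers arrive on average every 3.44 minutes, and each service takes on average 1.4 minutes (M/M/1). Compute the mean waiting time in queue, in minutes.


λ = 60/3.44 = 17.4419 /hr
μ = 60/1.4 = 42.8571 /hr
ρ = λ/μ = 17.4419/42.8571 = 0.4070
Wq = ρ/(μ−λ) = 0.4070/(42.8571−17.4419) = 0.01601 hr
In minutes: 0.01601·60 = 0.9608 min

Final: 0.9608 min


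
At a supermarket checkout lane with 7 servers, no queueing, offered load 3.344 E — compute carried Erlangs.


B(7,3.344) = 0.033454 (Erlang-B)
Carried load = a(1 − B) = 3.344·(1 − 0.033454) = 3.344·0.966546 = 3.2321 E

Final: 3.2321 Erlangs


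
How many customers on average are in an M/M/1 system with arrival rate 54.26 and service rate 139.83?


ρ = λ/μ = 54.26/139.83 = 0.3880
L = ρ/(1−ρ) = 0.3880/(1 − 0.3880) = 0.3880/0.6120 = 0.6341

Final: 0.6341


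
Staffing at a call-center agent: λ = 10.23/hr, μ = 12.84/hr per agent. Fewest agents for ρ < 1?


Stability requires cμ > λ ⇔ c > λ/μ.
λ/μ = 10.23/12.84 = 0.7967
Minimum integer c = ⌊0.7967⌋ + 1 = 1
Check: 1·12.84 = 12.84 > 10.23, while 0·12.84 = 0.00 ≤ 10.23

Final: 1 servers


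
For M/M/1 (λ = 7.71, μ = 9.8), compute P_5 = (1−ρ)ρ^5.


ρ = 7.71/9.8 = 0.7867
P_n = (1−ρ)·ρ^n = (1 − 0.7867)·0.7867^5 = 0.2133·0.301399 = 0.064278

Final: 0.064278


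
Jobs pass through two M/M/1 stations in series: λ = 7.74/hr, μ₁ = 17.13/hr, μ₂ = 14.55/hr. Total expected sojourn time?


Each node sees arrival rate λ = 7.74/hr (tandem ⇒ throughput preserved).
W₁ = 1/(μ₁−λ) = 1/(17.13−7.74) = 0.10650 hr
W₂ = 1/(μ₂−λ) = 1/(14.55−7.74) = 0.14684 hr
W_total = W₁ + W₂ = 0.10650 + 0.14684 = 0.25334 hr

Final: 0.25334 hr


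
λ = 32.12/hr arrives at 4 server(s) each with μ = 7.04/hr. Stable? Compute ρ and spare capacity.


Total capacity cμ = 4·7.04 = 28.16/hr
ρ = λ/(cμ) = 32.12/28.16 = 1.1406
Stable ⇔ ρ < 1: NO
Spare capacity = cμ − λ = 28.16 − 32.12 = -3.96/hr

Final: ρ = 1.1406; unstable; margin = -3.96/hr


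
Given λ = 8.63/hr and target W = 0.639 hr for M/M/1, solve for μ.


W = 1/(μ−λ) ⇒ μ − λ = 1/W = 1/0.639 = 1.5649
μ = λ + 1/W = 8.63 + 1.5649 = 10.1949 per hr

Final: 10.1949 /hr


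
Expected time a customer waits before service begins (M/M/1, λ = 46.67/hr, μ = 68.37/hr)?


ρ = 46.67/68.37 = 0.6826
Wq = ρ/(μ−λ) = 0.6826/(68.37 − 46.67) = 0.6826/21.70 = 0.03146 hr

Final: 0.03146 hr


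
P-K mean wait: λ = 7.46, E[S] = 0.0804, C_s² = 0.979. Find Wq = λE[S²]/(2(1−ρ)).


ρ = λ·E[S] = 7.46·0.0804 = 0.5998
E[S²] = E[S]²(1+C_s²) = 0.0804²·(1+0.979) = 0.012793
Wq = λ·E[S²]/(2(1−ρ)) = 7.46·0.012793/(2·0.4002) = 0.11923 hr

Final: 0.11923 hr


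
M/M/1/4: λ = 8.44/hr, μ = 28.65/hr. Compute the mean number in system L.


ρ = 8.44/28.65 = 0.2946
L = ρ[1 − (K+1)ρ^K + Kρ^(K+1)] / [(1−ρ)(1−ρ^(K+1))]
Numerator: 0.2946·(1 − 5·0.007531 + 4·0.002219) = 0.286111
Denominator: (0.7054)·(0.997781) = 0.703845
L = 0.286111/0.703845 = 0.4065

Final: 0.4065


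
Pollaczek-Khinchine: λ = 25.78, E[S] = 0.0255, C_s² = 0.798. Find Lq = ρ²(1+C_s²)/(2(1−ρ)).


ρ = λ·E[S] = 25.78·0.0255 = 0.6574
Lq = ρ²(1+C_s²)/(2(1−ρ)) = 0.4322·(1+0.798)/(2·0.3426)
= 0.4322·1.7980/0.6852 = 1.13398

Final: 1.13398


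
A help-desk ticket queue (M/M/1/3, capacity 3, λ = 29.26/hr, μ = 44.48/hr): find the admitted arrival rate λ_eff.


ρ = 0.6578; P_K = (1−ρ)ρ^3/(1−ρ^4) = 0.119846
λ_eff = λ(1 − P_K) = 29.26·(1 − 0.119846) = 29.26·0.880154 = 25.7533 /hr

Final: 25.7533 /hr


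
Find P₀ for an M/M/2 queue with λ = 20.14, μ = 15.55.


a = λ/μ = 20.14/15.55 = 1.2952; ρ = a/c = 0.6476
Σ_{k=0}^{1} a^k/k! (terms k=0..1) = 1.00000 + 1.29518 = 2.29518
Tail: a^2/(2!(1−ρ)) = 1.67748/(2·0.3524) = 2.38001
P₀ = 1/(2.29518 + 2.38001) = 1/4.67518 = 0.213895

Final: 0.213895


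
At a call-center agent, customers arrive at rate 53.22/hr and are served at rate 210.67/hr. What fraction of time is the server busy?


ρ = λ/μ = 53.22/210.67 = 0.2526

Final: 0.2526


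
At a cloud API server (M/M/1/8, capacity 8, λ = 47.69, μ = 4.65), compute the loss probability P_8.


ρ = λ/μ = 47.69/4.65 = 10.2559
P_K = (1−ρ)ρ^K/(1−ρ^(K+1)) = (-9.2559·122403815.713554)/(1 − 1255363004.597722)
= -1132959188.884167/-1255363003.597722 = 0.902495

Final: 0.902495


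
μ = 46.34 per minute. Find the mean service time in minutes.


Mean service time = 1/μ = 1/46.34 minute = 0.02158 minute
In minutes: 0.02158 × 1 = 0.02158 min

Final: 0.02158 min


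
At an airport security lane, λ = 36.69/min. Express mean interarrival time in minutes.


Mean interarrival time = 1/λ = 1/36.69 minute = 0.02726 minute
In minutes: 0.02726 × 1 = 0.02726 min

Final: 0.02726 min


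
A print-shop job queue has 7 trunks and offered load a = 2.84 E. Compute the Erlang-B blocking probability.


B(c,a) = (a^c/c!) / Σ_{k=0}^{c} a^k/k!
a^7/7! = 0.295664
Σ terms (k=0..7): 1.00000 + 2.84000 + 4.03280 + 3.81772 + 2.71058 + 1.53961 + 0.72875 + 0.29566 = 16.965118
B = 0.295664/16.965118 = 0.017428

Final: 0.017428


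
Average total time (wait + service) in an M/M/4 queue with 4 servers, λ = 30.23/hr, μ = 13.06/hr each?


a = 2.3147; ρ = 0.5787; P₀ = 0.091747
Lq = P₀·a^c·ρ/(c!(1−ρ)²) = 0.35774
Wq = Lq/λ = 0.35774/30.23 = 0.01183 hr
W = Wq + 1/μ = 0.01183 + 0.07657 = 0.08840 hr

Final: 0.08840 hr


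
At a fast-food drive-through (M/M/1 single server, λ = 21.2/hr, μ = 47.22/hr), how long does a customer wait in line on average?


ρ = 21.2/47.22 = 0.4490
Wq = ρ/(μ−λ) = 0.4490/(47.22 − 21.2) = 0.4490/26.02 = 0.01725 hr

Final: 0.01725 hr


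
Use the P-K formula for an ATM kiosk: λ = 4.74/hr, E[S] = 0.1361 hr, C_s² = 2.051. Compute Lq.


ρ = λ·E[S] = 4.74·0.1361 = 0.6451
Lq = ρ²(1+C_s²)/(2(1−ρ)) = 0.4162·(1+2.051)/(2·0.3549)
= 0.4162·3.0510/0.7098 = 1.78894

Final: 1.78894


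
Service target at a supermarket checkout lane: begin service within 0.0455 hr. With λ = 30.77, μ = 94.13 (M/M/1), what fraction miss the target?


ρ = 30.77/94.13 = 0.3269
P(Wq > t) = ρ·e^{−(μ−λ)t} = 0.3269·e^{−2.8829}
= 0.3269·0.055973 = 0.018297

Final: 0.018297


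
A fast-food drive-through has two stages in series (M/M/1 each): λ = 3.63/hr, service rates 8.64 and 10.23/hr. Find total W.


Each node sees arrival rate λ = 3.63/hr (tandem ⇒ throughput preserved).
W₁ = 1/(μ₁−λ) = 1/(8.64−3.63) = 0.19960 hr
W₂ = 1/(μ₂−λ) = 1/(10.23−3.63) = 0.15152 hr
W_total = W₁ + W₂ = 0.19960 + 0.15152 = 0.35112 hr

Final: 0.35112 hr
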